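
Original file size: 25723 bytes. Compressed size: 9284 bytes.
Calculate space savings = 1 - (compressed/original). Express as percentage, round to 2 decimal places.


ratio = compressed/original = 9284/25723 = 0.360922
savings = 1 - ratio = 1 - 0.360922 = 0.639078
as a percentage: 0.639078 * 100 = 63.91%

Space savings = 1 - 9284/25723 = 63.91%


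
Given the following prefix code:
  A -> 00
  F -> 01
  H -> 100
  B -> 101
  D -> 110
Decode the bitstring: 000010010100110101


Decoding step by step:
Bits 00 -> A
Bits 00 -> A
Bits 100 -> H
Bits 101 -> B
Bits 00 -> A
Bits 110 -> D
Bits 101 -> B


Decoded message: AAHBADB


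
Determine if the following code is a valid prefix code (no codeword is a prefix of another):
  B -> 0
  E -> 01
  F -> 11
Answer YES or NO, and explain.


Checking each pair (does one codeword prefix another?):
  B='0' vs E='01': prefix -- VIOLATION

NO -- this is NOT a valid prefix code. B (0) is a prefix of E (01).


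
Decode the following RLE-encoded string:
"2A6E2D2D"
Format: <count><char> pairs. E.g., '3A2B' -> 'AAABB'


Expanding each <count><char> pair:
  2A -> 'AA'
  6E -> 'EEEEEE'
  2D -> 'DD'
  2D -> 'DD'

Decoded = AAEEEEEEDDDD


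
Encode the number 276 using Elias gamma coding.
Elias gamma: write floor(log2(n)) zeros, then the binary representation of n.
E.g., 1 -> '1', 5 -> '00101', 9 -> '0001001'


num_bits = floor(log2(276)) + 1 = 9
leading_zeros = num_bits - 1 = 8
binary(276) = 100010100

Elias gamma(276) = '00000000' + '100010100' = 00000000100010100 (17 bits)


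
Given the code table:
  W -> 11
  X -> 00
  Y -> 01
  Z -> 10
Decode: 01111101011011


Decoding:
01 -> Y
11 -> W
11 -> W
01 -> Y
01 -> Y
10 -> Z
11 -> W


Result: YWWYYZW


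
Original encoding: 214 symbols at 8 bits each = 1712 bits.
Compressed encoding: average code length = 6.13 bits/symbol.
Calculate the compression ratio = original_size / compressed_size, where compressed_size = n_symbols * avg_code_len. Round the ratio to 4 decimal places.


original_size = n_symbols * orig_bits = 214 * 8 = 1712 bits
compressed_size = n_symbols * avg_code_len = 214 * 6.13 = 1311.82 bits
ratio = original_size / compressed_size = 1712 / 1311.82 = 1.3051

Compression ratio = 1.3051


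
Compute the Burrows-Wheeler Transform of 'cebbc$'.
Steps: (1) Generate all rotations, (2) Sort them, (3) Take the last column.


Rotations (sorted):
  0: $cebbc -> last char: c
  1: bbc$ce -> last char: e
  2: bc$ceb -> last char: b
  3: c$cebb -> last char: b
  4: cebbc$ -> last char: $
  5: ebbc$c -> last char: c


BWT = cebb$c


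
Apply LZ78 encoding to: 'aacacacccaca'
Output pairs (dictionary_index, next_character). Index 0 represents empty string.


LZ78 encoding steps:
Dictionary: {0: ''}
Step 1: w='' (idx 0), next='a' -> output (0, 'a'), add 'a' as idx 1
Step 2: w='a' (idx 1), next='c' -> output (1, 'c'), add 'ac' as idx 2
Step 3: w='ac' (idx 2), next='a' -> output (2, 'a'), add 'aca' as idx 3
Step 4: w='' (idx 0), next='c' -> output (0, 'c'), add 'c' as idx 4
Step 5: w='c' (idx 4), next='c' -> output (4, 'c'), add 'cc' as idx 5
Step 6: w='aca' (idx 3), end of input -> output (3, '')


Encoded: [(0, 'a'), (1, 'c'), (2, 'a'), (0, 'c'), (4, 'c'), (3, '')]


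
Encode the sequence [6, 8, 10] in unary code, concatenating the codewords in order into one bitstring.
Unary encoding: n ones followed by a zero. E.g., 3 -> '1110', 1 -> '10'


Encode each number as n ones followed by a terminating 0:
  6 -> 1111110 (7 bits)
  8 -> 111111110 (9 bits)
  10 -> 11111111110 (11 bits)
Total length = 7 + 9 + 11 = 27 bits.

Unary([6, 8, 10]) = 111111011111111011111111110 (27 bits)


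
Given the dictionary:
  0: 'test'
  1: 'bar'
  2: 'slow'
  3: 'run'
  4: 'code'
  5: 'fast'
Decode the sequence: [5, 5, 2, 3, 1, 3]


Look up each index in the dictionary:
  5 -> 'fast'
  5 -> 'fast'
  2 -> 'slow'
  3 -> 'run'
  1 -> 'bar'
  3 -> 'run'

Decoded: "fast fast slow run bar run"


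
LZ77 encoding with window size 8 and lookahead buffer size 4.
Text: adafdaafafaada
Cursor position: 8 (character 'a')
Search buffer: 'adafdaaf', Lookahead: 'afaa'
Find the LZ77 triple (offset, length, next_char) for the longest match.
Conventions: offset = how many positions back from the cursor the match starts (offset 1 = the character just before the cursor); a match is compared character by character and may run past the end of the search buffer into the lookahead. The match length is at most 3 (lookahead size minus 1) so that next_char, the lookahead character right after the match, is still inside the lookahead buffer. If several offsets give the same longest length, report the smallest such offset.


Try each offset into the search buffer:
  offset=1 (pos 7, char 'f'): match length 0
  offset=2 (pos 6, char 'a'): match length 3
  offset=3 (pos 5, char 'a'): match length 1
  offset=4 (pos 4, char 'd'): match length 0
  offset=5 (pos 3, char 'f'): match length 0
  offset=6 (pos 2, char 'a'): match length 2
  offset=7 (pos 1, char 'd'): match length 0
  offset=8 (pos 0, char 'a'): match length 1
Longest match has length 3 at offset 2.
next_char = character at position 8 + 3 = 11 -> 'a'

Best match: offset=2, length=3 (matching 'afa' starting at position 6)
LZ77 triple: (2, 3, 'a')


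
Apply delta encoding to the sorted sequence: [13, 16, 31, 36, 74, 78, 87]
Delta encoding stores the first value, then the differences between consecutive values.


First value: 13
Deltas:
  16 - 13 = 3
  31 - 16 = 15
  36 - 31 = 5
  74 - 36 = 38
  78 - 74 = 4
  87 - 78 = 9


Delta encoded: [13, 3, 15, 5, 38, 4, 9]


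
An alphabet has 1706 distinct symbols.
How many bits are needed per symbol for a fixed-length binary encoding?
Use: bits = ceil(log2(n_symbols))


log2(1706) = 10.7364
Bracket: 2^10 = 1024 < 1706 <= 2^11 = 2048
So ceil(log2(1706)) = 11

bits = ceil(log2(1706)) = ceil(10.7364) = 11 bits


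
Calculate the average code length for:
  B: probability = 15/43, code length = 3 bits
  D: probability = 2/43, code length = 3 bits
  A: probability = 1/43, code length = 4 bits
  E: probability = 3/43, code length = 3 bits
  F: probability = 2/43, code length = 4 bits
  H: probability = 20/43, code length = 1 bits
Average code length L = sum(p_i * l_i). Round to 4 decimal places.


Weighted contributions p_i * l_i:
  B: (15/43) * 3 = 45/43
  D: (2/43) * 3 = 6/43
  A: (1/43) * 4 = 4/43
  E: (3/43) * 3 = 9/43
  F: (2/43) * 4 = 8/43
  H: (20/43) * 1 = 20/43
Sum = (45 + 6 + 4 + 9 + 8 + 20)/43 = 92/43

L = 92/43 = 2.1395 bits/symbol


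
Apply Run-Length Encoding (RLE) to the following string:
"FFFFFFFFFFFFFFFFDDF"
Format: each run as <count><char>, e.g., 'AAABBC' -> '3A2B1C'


Scanning runs left to right:
  i=0: run of 'F' x 16 -> '16F'
  i=16: run of 'D' x 2 -> '2D'
  i=18: run of 'F' x 1 -> '1F'

RLE = 16F2D1F


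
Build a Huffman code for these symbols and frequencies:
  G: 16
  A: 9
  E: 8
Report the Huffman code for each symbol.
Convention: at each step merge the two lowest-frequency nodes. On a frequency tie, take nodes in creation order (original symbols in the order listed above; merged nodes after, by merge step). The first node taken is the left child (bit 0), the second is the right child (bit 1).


Huffman tree construction:
Step 1: Merge E(8) + A(9) = 17
Step 2: Merge G(16) + (E+A)(17) = 33
Read each symbol's code off the tree from the root (left child = 0, right child = 1).

Codes:
  G: 0 (length 1)
  A: 11 (length 2)
  E: 10 (length 2)
Average code length: 50/33 = 1.5152 bits/symbol


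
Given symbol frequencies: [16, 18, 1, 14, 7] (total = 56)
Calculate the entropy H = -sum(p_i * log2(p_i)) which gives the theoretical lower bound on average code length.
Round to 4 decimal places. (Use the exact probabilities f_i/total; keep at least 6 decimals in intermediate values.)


Per-symbol terms -p_i * log2(p_i) with p_i = f_i/56:
  p = 16/56 = 0.285714: log2(p) = -1.807355, -p*log2(p) = 0.516387
  p = 18/56 = 0.321429: log2(p) = -1.637430, -p*log2(p) = 0.526317
  p = 1/56 = 0.017857: log2(p) = -5.807355, -p*log2(p) = 0.103703
  p = 14/56 = 0.250000: log2(p) = -2.000000, -p*log2(p) = 0.500000
  p = 7/56 = 0.125000: log2(p) = -3.000000, -p*log2(p) = 0.375000
H = 0.516387 + 0.526317 + 0.103703 + 0.500000 + 0.375000 = 2.021407

H = 2.0214 bits/symbol


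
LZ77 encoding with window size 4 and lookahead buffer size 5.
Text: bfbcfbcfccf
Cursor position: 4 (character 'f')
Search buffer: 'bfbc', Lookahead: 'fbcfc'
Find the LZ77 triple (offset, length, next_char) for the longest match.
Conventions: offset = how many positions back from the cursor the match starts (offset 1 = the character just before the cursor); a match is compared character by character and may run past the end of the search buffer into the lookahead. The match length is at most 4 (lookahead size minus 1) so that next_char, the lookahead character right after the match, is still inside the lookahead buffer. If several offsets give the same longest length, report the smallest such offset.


Try each offset into the search buffer:
  offset=1 (pos 3, char 'c'): match length 0
  offset=2 (pos 2, char 'b'): match length 0
  offset=3 (pos 1, char 'f'): match length 4
  offset=4 (pos 0, char 'b'): match length 0
Longest match has length 4 at offset 3.
next_char = character at position 4 + 4 = 8 -> 'c'

Best match: offset=3, length=4 (matching 'fbcf' starting at position 1)
LZ77 triple: (3, 4, 'c')


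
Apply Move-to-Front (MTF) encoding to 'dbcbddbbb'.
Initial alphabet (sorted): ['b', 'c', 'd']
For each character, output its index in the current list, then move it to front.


MTF encoding:
'd': index 2 in ['b', 'c', 'd'] -> ['d', 'b', 'c']
'b': index 1 in ['d', 'b', 'c'] -> ['b', 'd', 'c']
'c': index 2 in ['b', 'd', 'c'] -> ['c', 'b', 'd']
'b': index 1 in ['c', 'b', 'd'] -> ['b', 'c', 'd']
'd': index 2 in ['b', 'c', 'd'] -> ['d', 'b', 'c']
'd': index 0 in ['d', 'b', 'c'] -> ['d', 'b', 'c']
'b': index 1 in ['d', 'b', 'c'] -> ['b', 'd', 'c']
'b': index 0 in ['b', 'd', 'c'] -> ['b', 'd', 'c']
'b': index 0 in ['b', 'd', 'c'] -> ['b', 'd', 'c']


Output: [2, 1, 2, 1, 2, 0, 1, 0, 0]


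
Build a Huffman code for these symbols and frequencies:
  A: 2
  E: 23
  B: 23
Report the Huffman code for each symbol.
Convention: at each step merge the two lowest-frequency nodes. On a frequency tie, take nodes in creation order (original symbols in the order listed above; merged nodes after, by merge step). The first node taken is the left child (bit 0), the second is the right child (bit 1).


Huffman tree construction:
Step 1: Merge A(2) + E(23) = 25
Step 2: Merge B(23) + (A+E)(25) = 48
Read each symbol's code off the tree from the root (left child = 0, right child = 1).

Codes:
  A: 10 (length 2)
  E: 11 (length 2)
  B: 0 (length 1)
Average code length: 73/48 = 1.5208 bits/symbol


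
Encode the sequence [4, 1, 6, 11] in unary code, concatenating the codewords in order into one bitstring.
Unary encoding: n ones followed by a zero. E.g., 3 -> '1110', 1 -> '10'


Encode each number as n ones followed by a terminating 0:
  4 -> 11110 (5 bits)
  1 -> 10 (2 bits)
  6 -> 1111110 (7 bits)
  11 -> 111111111110 (12 bits)
Total length = 5 + 2 + 7 + 12 = 26 bits.

Unary([4, 1, 6, 11]) = 11110101111110111111111110 (26 bits)


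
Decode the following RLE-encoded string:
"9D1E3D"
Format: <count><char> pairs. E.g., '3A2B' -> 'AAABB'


Expanding each <count><char> pair:
  9D -> 'DDDDDDDDD'
  1E -> 'E'
  3D -> 'DDD'

Decoded = DDDDDDDDDEDDD


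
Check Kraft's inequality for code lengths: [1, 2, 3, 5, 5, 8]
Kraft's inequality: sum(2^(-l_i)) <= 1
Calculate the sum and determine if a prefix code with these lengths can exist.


Sum = 2^(-1) + 2^(-2) + 2^(-3) + 2^(-5) + 2^(-5) + 2^(-8)
    = 0.5 + 0.25 + 0.125 + 0.03125 + 0.03125 + 0.00390625
    = 241/256 = 0.94140625
Since 0.94140625 <= 1, Kraft's inequality IS satisfied.
A prefix code with these lengths CAN exist.

Kraft sum = 0.94140625. Satisfied.


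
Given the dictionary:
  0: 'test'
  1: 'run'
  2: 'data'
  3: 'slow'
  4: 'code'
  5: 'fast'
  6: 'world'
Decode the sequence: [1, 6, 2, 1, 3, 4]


Look up each index in the dictionary:
  1 -> 'run'
  6 -> 'world'
  2 -> 'data'
  1 -> 'run'
  3 -> 'slow'
  4 -> 'code'

Decoded: "run world data run slow code"


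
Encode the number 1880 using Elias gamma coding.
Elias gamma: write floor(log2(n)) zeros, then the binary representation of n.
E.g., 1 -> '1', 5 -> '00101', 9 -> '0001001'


num_bits = floor(log2(1880)) + 1 = 11
leading_zeros = num_bits - 1 = 10
binary(1880) = 11101011000

Elias gamma(1880) = '0000000000' + '11101011000' = 000000000011101011000 (21 bits)


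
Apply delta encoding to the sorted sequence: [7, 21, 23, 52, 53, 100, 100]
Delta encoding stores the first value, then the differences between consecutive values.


First value: 7
Deltas:
  21 - 7 = 14
  23 - 21 = 2
  52 - 23 = 29
  53 - 52 = 1
  100 - 53 = 47
  100 - 100 = 0


Delta encoded: [7, 14, 2, 29, 1, 47, 0]


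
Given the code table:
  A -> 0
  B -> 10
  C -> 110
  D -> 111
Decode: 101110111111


Decoding:
10 -> B
111 -> D
0 -> A
111 -> D
111 -> D


Result: BDADD


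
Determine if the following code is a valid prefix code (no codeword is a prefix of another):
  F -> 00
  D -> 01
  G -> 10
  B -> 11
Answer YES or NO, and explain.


Checking each pair (does one codeword prefix another?):
  F='00' vs D='01': no prefix
  F='00' vs G='10': no prefix
  F='00' vs B='11': no prefix
  D='01' vs F='00': no prefix
  D='01' vs G='10': no prefix
  D='01' vs B='11': no prefix
  G='10' vs F='00': no prefix
  G='10' vs D='01': no prefix
  G='10' vs B='11': no prefix
  B='11' vs F='00': no prefix
  B='11' vs D='01': no prefix
  B='11' vs G='10': no prefix
No violation found over all pairs.

YES -- this is a valid prefix code. No codeword is a prefix of any other codeword.


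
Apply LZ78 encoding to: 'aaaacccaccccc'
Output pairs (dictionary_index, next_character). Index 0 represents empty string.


LZ78 encoding steps:
Dictionary: {0: ''}
Step 1: w='' (idx 0), next='a' -> output (0, 'a'), add 'a' as idx 1
Step 2: w='a' (idx 1), next='a' -> output (1, 'a'), add 'aa' as idx 2
Step 3: w='a' (idx 1), next='c' -> output (1, 'c'), add 'ac' as idx 3
Step 4: w='' (idx 0), next='c' -> output (0, 'c'), add 'c' as idx 4
Step 5: w='c' (idx 4), next='a' -> output (4, 'a'), add 'ca' as idx 5
Step 6: w='c' (idx 4), next='c' -> output (4, 'c'), add 'cc' as idx 6
Step 7: w='cc' (idx 6), next='c' -> output (6, 'c'), add 'ccc' as idx 7


Encoded: [(0, 'a'), (1, 'a'), (1, 'c'), (0, 'c'), (4, 'a'), (4, 'c'), (6, 'c')]


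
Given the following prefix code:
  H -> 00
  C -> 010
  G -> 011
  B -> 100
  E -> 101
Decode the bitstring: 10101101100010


Decoding step by step:
Bits 101 -> E
Bits 011 -> G
Bits 011 -> G
Bits 00 -> H
Bits 010 -> C


Decoded message: EGGHC


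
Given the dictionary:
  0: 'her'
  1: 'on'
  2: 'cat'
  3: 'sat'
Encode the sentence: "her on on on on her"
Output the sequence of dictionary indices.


Look up each word in the dictionary:
  'her' -> 0
  'on' -> 1
  'on' -> 1
  'on' -> 1
  'on' -> 1
  'her' -> 0

Encoded: [0, 1, 1, 1, 1, 0]


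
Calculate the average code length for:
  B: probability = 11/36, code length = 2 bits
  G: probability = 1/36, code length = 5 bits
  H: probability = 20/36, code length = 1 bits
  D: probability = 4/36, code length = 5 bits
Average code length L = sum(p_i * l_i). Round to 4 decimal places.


Weighted contributions p_i * l_i:
  B: (11/36) * 2 = 22/36
  G: (1/36) * 5 = 5/36
  H: (20/36) * 1 = 20/36
  D: (4/36) * 5 = 20/36
Sum = (22 + 5 + 20 + 20)/36 = 67/36

L = 67/36 = 1.8611 bits/symbol


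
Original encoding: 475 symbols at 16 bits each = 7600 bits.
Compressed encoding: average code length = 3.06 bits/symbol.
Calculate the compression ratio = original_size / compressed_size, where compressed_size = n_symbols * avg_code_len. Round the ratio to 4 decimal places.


original_size = n_symbols * orig_bits = 475 * 16 = 7600 bits
compressed_size = n_symbols * avg_code_len = 475 * 3.06 = 1453.5 bits
ratio = original_size / compressed_size = 7600 / 1453.5 = 5.2288

Compression ratio = 5.2288


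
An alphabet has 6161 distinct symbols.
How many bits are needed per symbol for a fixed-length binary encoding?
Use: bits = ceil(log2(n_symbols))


log2(6161) = 12.5889
Bracket: 2^12 = 4096 < 6161 <= 2^13 = 8192
So ceil(log2(6161)) = 13

bits = ceil(log2(6161)) = ceil(12.5889) = 13 bits


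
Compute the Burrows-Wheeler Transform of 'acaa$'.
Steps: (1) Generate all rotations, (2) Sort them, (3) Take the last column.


Rotations (sorted):
  0: $acaa -> last char: a
  1: a$aca -> last char: a
  2: aa$ac -> last char: c
  3: acaa$ -> last char: $
  4: caa$a -> last char: a


BWT = aac$a


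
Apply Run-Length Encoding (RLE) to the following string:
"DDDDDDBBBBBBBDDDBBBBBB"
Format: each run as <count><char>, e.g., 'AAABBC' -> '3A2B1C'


Scanning runs left to right:
  i=0: run of 'D' x 6 -> '6D'
  i=6: run of 'B' x 7 -> '7B'
  i=13: run of 'D' x 3 -> '3D'
  i=16: run of 'B' x 6 -> '6B'

RLE = 6D7B3D6B


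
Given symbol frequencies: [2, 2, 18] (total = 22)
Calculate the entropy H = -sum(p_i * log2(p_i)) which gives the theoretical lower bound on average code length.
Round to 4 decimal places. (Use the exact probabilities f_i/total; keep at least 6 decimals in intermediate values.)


Per-symbol terms -p_i * log2(p_i) with p_i = f_i/22:
  p = 2/22 = 0.090909: log2(p) = -3.459432, -p*log2(p) = 0.314494
  p = 2/22 = 0.090909: log2(p) = -3.459432, -p*log2(p) = 0.314494
  p = 18/22 = 0.818182: log2(p) = -0.289507, -p*log2(p) = 0.236869
H = 0.314494 + 0.314494 + 0.236869 = 0.865857

H = 0.8659 bits/symbol


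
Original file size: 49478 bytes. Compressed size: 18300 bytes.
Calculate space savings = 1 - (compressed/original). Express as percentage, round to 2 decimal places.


ratio = compressed/original = 18300/49478 = 0.369861
savings = 1 - ratio = 1 - 0.369861 = 0.630139
as a percentage: 0.630139 * 100 = 63.01%

Space savings = 1 - 18300/49478 = 63.01%


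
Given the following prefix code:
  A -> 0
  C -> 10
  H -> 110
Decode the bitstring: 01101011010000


Decoding step by step:
Bits 0 -> A
Bits 110 -> H
Bits 10 -> C
Bits 110 -> H
Bits 10 -> C
Bits 0 -> A
Bits 0 -> A
Bits 0 -> A


Decoded message: AHCHCAAA


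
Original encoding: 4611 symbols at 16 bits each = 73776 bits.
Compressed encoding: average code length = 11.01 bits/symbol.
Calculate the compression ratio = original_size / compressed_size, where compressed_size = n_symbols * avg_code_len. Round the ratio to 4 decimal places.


original_size = n_symbols * orig_bits = 4611 * 16 = 73776 bits
compressed_size = n_symbols * avg_code_len = 4611 * 11.01 = 50767.11 bits
ratio = original_size / compressed_size = 73776 / 50767.11 = 1.4532

Compression ratio = 1.4532


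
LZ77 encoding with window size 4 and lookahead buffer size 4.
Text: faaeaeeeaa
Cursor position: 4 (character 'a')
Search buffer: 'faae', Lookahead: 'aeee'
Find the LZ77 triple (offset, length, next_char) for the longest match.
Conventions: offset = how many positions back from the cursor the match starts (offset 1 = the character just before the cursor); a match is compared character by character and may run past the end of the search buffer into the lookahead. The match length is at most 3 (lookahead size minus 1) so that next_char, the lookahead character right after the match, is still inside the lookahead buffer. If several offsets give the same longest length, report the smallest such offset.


Try each offset into the search buffer:
  offset=1 (pos 3, char 'e'): match length 0
  offset=2 (pos 2, char 'a'): match length 2
  offset=3 (pos 1, char 'a'): match length 1
  offset=4 (pos 0, char 'f'): match length 0
Longest match has length 2 at offset 2.
next_char = character at position 4 + 2 = 6 -> 'e'

Best match: offset=2, length=2 (matching 'ae' starting at position 2)
LZ77 triple: (2, 2, 'e')


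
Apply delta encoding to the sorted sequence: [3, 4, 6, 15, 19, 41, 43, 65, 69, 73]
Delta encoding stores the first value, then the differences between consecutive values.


First value: 3
Deltas:
  4 - 3 = 1
  6 - 4 = 2
  15 - 6 = 9
  19 - 15 = 4
  41 - 19 = 22
  43 - 41 = 2
  65 - 43 = 22
  69 - 65 = 4
  73 - 69 = 4


Delta encoded: [3, 1, 2, 9, 4, 22, 2, 22, 4, 4]


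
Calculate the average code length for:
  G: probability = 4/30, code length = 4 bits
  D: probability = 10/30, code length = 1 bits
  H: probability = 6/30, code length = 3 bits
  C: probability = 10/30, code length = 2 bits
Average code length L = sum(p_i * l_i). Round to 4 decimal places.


Weighted contributions p_i * l_i:
  G: (4/30) * 4 = 16/30
  D: (10/30) * 1 = 10/30
  H: (6/30) * 3 = 18/30
  C: (10/30) * 2 = 20/30
Sum = (16 + 10 + 18 + 20)/30 = 64/30

L = 64/30 = 2.1333 bits/symbol


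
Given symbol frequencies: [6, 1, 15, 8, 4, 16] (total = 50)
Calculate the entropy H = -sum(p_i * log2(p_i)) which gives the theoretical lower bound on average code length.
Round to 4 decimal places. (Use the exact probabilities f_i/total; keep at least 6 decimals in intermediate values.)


Per-symbol terms -p_i * log2(p_i) with p_i = f_i/50:
  p = 6/50 = 0.120000: log2(p) = -3.058894, -p*log2(p) = 0.367067
  p = 1/50 = 0.020000: log2(p) = -5.643856, -p*log2(p) = 0.112877
  p = 15/50 = 0.300000: log2(p) = -1.736966, -p*log2(p) = 0.521090
  p = 8/50 = 0.160000: log2(p) = -2.643856, -p*log2(p) = 0.423017
  p = 4/50 = 0.080000: log2(p) = -3.643856, -p*log2(p) = 0.291508
  p = 16/50 = 0.320000: log2(p) = -1.643856, -p*log2(p) = 0.526034
H = 0.367067 + 0.112877 + 0.521090 + 0.423017 + 0.291508 + 0.526034 = 2.241593

H = 2.2416 bits/symbol


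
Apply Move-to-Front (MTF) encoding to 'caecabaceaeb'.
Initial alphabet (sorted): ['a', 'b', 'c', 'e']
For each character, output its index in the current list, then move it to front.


MTF encoding:
'c': index 2 in ['a', 'b', 'c', 'e'] -> ['c', 'a', 'b', 'e']
'a': index 1 in ['c', 'a', 'b', 'e'] -> ['a', 'c', 'b', 'e']
'e': index 3 in ['a', 'c', 'b', 'e'] -> ['e', 'a', 'c', 'b']
'c': index 2 in ['e', 'a', 'c', 'b'] -> ['c', 'e', 'a', 'b']
'a': index 2 in ['c', 'e', 'a', 'b'] -> ['a', 'c', 'e', 'b']
'b': index 3 in ['a', 'c', 'e', 'b'] -> ['b', 'a', 'c', 'e']
'a': index 1 in ['b', 'a', 'c', 'e'] -> ['a', 'b', 'c', 'e']
'c': index 2 in ['a', 'b', 'c', 'e'] -> ['c', 'a', 'b', 'e']
'e': index 3 in ['c', 'a', 'b', 'e'] -> ['e', 'c', 'a', 'b']
'a': index 2 in ['e', 'c', 'a', 'b'] -> ['a', 'e', 'c', 'b']
'e': index 1 in ['a', 'e', 'c', 'b'] -> ['e', 'a', 'c', 'b']
'b': index 3 in ['e', 'a', 'c', 'b'] -> ['b', 'e', 'a', 'c']


Output: [2, 1, 3, 2, 2, 3, 1, 2, 3, 2, 1, 3]


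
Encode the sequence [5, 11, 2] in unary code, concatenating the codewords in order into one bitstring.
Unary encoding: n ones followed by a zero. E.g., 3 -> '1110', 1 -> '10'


Encode each number as n ones followed by a terminating 0:
  5 -> 111110 (6 bits)
  11 -> 111111111110 (12 bits)
  2 -> 110 (3 bits)
Total length = 6 + 12 + 3 = 21 bits.

Unary([5, 11, 2]) = 111110111111111110110 (21 bits)


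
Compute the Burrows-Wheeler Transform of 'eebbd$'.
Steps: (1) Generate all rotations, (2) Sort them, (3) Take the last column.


Rotations (sorted):
  0: $eebbd -> last char: d
  1: bbd$ee -> last char: e
  2: bd$eeb -> last char: b
  3: d$eebb -> last char: b
  4: ebbd$e -> last char: e
  5: eebbd$ -> last char: $


BWT = debbe$


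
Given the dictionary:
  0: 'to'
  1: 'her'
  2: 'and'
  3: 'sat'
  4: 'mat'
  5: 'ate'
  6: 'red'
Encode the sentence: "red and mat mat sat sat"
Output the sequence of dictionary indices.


Look up each word in the dictionary:
  'red' -> 6
  'and' -> 2
  'mat' -> 4
  'mat' -> 4
  'sat' -> 3
  'sat' -> 3

Encoded: [6, 2, 4, 4, 3, 3]


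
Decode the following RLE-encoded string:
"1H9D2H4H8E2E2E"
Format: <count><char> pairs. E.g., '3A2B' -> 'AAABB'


Expanding each <count><char> pair:
  1H -> 'H'
  9D -> 'DDDDDDDDD'
  2H -> 'HH'
  4H -> 'HHHH'
  8E -> 'EEEEEEEE'
  2E -> 'EE'
  2E -> 'EE'

Decoded = HDDDDDDDDDHHHHHHEEEEEEEEEEEE


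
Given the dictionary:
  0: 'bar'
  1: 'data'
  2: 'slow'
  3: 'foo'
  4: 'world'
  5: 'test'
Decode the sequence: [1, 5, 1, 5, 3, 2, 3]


Look up each index in the dictionary:
  1 -> 'data'
  5 -> 'test'
  1 -> 'data'
  5 -> 'test'
  3 -> 'foo'
  2 -> 'slow'
  3 -> 'foo'

Decoded: "data test data test foo slow foo"


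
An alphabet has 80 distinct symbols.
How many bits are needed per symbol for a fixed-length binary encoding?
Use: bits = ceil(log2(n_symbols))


log2(80) = 6.3219
Bracket: 2^6 = 64 < 80 <= 2^7 = 128
So ceil(log2(80)) = 7

bits = ceil(log2(80)) = ceil(6.3219) = 7 bits


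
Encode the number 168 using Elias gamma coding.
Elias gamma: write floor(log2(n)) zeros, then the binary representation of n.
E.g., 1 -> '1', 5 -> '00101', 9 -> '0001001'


num_bits = floor(log2(168)) + 1 = 8
leading_zeros = num_bits - 1 = 7
binary(168) = 10101000

Elias gamma(168) = '0000000' + '10101000' = 000000010101000 (15 bits)


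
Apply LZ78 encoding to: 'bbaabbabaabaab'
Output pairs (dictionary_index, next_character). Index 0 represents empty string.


LZ78 encoding steps:
Dictionary: {0: ''}
Step 1: w='' (idx 0), next='b' -> output (0, 'b'), add 'b' as idx 1
Step 2: w='b' (idx 1), next='a' -> output (1, 'a'), add 'ba' as idx 2
Step 3: w='' (idx 0), next='a' -> output (0, 'a'), add 'a' as idx 3
Step 4: w='b' (idx 1), next='b' -> output (1, 'b'), add 'bb' as idx 4
Step 5: w='a' (idx 3), next='b' -> output (3, 'b'), add 'ab' as idx 5
Step 6: w='a' (idx 3), next='a' -> output (3, 'a'), add 'aa' as idx 6
Step 7: w='ba' (idx 2), next='a' -> output (2, 'a'), add 'baa' as idx 7
Step 8: w='b' (idx 1), end of input -> output (1, '')


Encoded: [(0, 'b'), (1, 'a'), (0, 'a'), (1, 'b'), (3, 'b'), (3, 'a'), (2, 'a'), (1, '')]


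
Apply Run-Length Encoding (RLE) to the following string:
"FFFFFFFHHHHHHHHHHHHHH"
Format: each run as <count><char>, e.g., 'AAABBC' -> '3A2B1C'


Scanning runs left to right:
  i=0: run of 'F' x 7 -> '7F'
  i=7: run of 'H' x 14 -> '14H'

RLE = 7F14H


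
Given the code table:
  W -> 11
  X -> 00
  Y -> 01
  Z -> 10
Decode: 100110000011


Decoding:
10 -> Z
01 -> Y
10 -> Z
00 -> X
00 -> X
11 -> W


Result: ZYZXXW


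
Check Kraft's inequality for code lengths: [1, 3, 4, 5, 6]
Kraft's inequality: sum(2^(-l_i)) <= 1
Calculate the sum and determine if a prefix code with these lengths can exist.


Sum = 2^(-1) + 2^(-3) + 2^(-4) + 2^(-5) + 2^(-6)
    = 0.5 + 0.125 + 0.0625 + 0.03125 + 0.015625
    = 47/64 = 0.734375
Since 0.734375 <= 1, Kraft's inequality IS satisfied.
A prefix code with these lengths CAN exist.

Kraft sum = 0.734375. Satisfied.


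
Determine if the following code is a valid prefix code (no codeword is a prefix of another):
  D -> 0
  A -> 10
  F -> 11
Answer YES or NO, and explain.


Checking each pair (does one codeword prefix another?):
  D='0' vs A='10': no prefix
  D='0' vs F='11': no prefix
  A='10' vs D='0': no prefix
  A='10' vs F='11': no prefix
  F='11' vs D='0': no prefix
  F='11' vs A='10': no prefix
No violation found over all pairs.

YES -- this is a valid prefix code. No codeword is a prefix of any other codeword.


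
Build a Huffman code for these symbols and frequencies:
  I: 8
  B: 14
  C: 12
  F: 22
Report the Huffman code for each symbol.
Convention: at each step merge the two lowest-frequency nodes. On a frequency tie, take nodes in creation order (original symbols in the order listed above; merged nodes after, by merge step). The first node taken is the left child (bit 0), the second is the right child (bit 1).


Huffman tree construction:
Step 1: Merge I(8) + C(12) = 20
Step 2: Merge B(14) + (I+C)(20) = 34
Step 3: Merge F(22) + (B+(I+C))(34) = 56
Read each symbol's code off the tree from the root (left child = 0, right child = 1).

Codes:
  I: 110 (length 3)
  B: 10 (length 2)
  C: 111 (length 3)
  F: 0 (length 1)
Average code length: 110/56 = 1.9643 bits/symbol


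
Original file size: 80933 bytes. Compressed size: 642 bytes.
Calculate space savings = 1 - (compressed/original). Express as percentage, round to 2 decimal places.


ratio = compressed/original = 642/80933 = 0.007932
savings = 1 - ratio = 1 - 0.007932 = 0.992068
as a percentage: 0.992068 * 100 = 99.21%

Space savings = 1 - 642/80933 = 99.21%


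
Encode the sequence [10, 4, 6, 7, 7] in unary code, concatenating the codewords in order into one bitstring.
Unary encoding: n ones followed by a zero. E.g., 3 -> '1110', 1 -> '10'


Encode each number as n ones followed by a terminating 0:
  10 -> 11111111110 (11 bits)
  4 -> 11110 (5 bits)
  6 -> 1111110 (7 bits)
  7 -> 11111110 (8 bits)
  7 -> 11111110 (8 bits)
Total length = 11 + 5 + 7 + 8 + 8 = 39 bits.

Unary([10, 4, 6, 7, 7]) = 111111111101111011111101111111011111110 (39 bits)


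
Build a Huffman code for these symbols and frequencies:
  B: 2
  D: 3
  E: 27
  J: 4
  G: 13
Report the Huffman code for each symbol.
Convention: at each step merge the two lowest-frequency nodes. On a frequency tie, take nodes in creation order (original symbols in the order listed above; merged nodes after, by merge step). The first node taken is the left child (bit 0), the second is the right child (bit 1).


Huffman tree construction:
Step 1: Merge B(2) + D(3) = 5
Step 2: Merge J(4) + (B+D)(5) = 9
Step 3: Merge (J+(B+D))(9) + G(13) = 22
Step 4: Merge ((J+(B+D))+G)(22) + E(27) = 49
Read each symbol's code off the tree from the root (left child = 0, right child = 1).

Codes:
  B: 0010 (length 4)
  D: 0011 (length 4)
  E: 1 (length 1)
  J: 000 (length 3)
  G: 01 (length 2)
Average code length: 85/49 = 1.7347 bits/symbol


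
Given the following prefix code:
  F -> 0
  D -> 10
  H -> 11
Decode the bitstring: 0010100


Decoding step by step:
Bits 0 -> F
Bits 0 -> F
Bits 10 -> D
Bits 10 -> D
Bits 0 -> F


Decoded message: FFDDF


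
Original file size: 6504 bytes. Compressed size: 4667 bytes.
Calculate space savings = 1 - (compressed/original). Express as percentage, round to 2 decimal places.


ratio = compressed/original = 4667/6504 = 0.717558
savings = 1 - ratio = 1 - 0.717558 = 0.282442
as a percentage: 0.282442 * 100 = 28.24%

Space savings = 1 - 4667/6504 = 28.24%


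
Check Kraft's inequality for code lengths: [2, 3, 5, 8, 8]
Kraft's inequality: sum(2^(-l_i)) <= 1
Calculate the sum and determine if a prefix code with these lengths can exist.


Sum = 2^(-2) + 2^(-3) + 2^(-5) + 2^(-8) + 2^(-8)
    = 0.25 + 0.125 + 0.03125 + 0.00390625 + 0.00390625
    = 106/256 = 0.4140625
Since 0.4140625 <= 1, Kraft's inequality IS satisfied.
A prefix code with these lengths CAN exist.

Kraft sum = 0.4140625. Satisfied.


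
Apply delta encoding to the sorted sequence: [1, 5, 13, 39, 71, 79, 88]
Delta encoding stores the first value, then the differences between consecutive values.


First value: 1
Deltas:
  5 - 1 = 4
  13 - 5 = 8
  39 - 13 = 26
  71 - 39 = 32
  79 - 71 = 8
  88 - 79 = 9


Delta encoded: [1, 4, 8, 26, 32, 8, 9]


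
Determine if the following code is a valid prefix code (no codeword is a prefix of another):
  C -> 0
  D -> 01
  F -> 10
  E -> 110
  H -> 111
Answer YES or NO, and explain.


Checking each pair (does one codeword prefix another?):
  C='0' vs D='01': prefix -- VIOLATION

NO -- this is NOT a valid prefix code. C (0) is a prefix of D (01).


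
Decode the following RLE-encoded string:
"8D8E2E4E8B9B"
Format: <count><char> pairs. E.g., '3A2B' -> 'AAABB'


Expanding each <count><char> pair:
  8D -> 'DDDDDDDD'
  8E -> 'EEEEEEEE'
  2E -> 'EE'
  4E -> 'EEEE'
  8B -> 'BBBBBBBB'
  9B -> 'BBBBBBBBB'

Decoded = DDDDDDDDEEEEEEEEEEEEEEBBBBBBBBBBBBBBBBB


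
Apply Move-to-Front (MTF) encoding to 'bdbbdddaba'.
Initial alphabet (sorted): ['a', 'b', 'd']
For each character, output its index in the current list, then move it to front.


MTF encoding:
'b': index 1 in ['a', 'b', 'd'] -> ['b', 'a', 'd']
'd': index 2 in ['b', 'a', 'd'] -> ['d', 'b', 'a']
'b': index 1 in ['d', 'b', 'a'] -> ['b', 'd', 'a']
'b': index 0 in ['b', 'd', 'a'] -> ['b', 'd', 'a']
'd': index 1 in ['b', 'd', 'a'] -> ['d', 'b', 'a']
'd': index 0 in ['d', 'b', 'a'] -> ['d', 'b', 'a']
'd': index 0 in ['d', 'b', 'a'] -> ['d', 'b', 'a']
'a': index 2 in ['d', 'b', 'a'] -> ['a', 'd', 'b']
'b': index 2 in ['a', 'd', 'b'] -> ['b', 'a', 'd']
'a': index 1 in ['b', 'a', 'd'] -> ['a', 'b', 'd']


Output: [1, 2, 1, 0, 1, 0, 0, 2, 2, 1]


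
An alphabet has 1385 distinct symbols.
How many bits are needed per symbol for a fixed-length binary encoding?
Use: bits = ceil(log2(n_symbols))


log2(1385) = 10.4357
Bracket: 2^10 = 1024 < 1385 <= 2^11 = 2048
So ceil(log2(1385)) = 11

bits = ceil(log2(1385)) = ceil(10.4357) = 11 bits


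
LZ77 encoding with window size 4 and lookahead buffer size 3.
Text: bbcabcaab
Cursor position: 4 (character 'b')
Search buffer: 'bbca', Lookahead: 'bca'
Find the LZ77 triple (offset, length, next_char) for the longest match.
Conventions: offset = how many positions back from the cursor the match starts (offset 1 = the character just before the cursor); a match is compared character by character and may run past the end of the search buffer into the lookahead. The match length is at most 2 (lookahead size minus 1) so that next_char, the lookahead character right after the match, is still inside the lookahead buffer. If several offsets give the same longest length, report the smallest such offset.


Try each offset into the search buffer:
  offset=1 (pos 3, char 'a'): match length 0
  offset=2 (pos 2, char 'c'): match length 0
  offset=3 (pos 1, char 'b'): match length 2
  offset=4 (pos 0, char 'b'): match length 1
Longest match has length 2 at offset 3.
next_char = character at position 4 + 2 = 6 -> 'a'

Best match: offset=3, length=2 (matching 'bc' starting at position 1)
LZ77 triple: (3, 2, 'a')


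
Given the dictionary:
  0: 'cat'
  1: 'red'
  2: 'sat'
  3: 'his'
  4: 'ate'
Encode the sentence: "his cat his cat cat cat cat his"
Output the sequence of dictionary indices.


Look up each word in the dictionary:
  'his' -> 3
  'cat' -> 0
  'his' -> 3
  'cat' -> 0
  'cat' -> 0
  'cat' -> 0
  'cat' -> 0
  'his' -> 3

Encoded: [3, 0, 3, 0, 0, 0, 0, 3]


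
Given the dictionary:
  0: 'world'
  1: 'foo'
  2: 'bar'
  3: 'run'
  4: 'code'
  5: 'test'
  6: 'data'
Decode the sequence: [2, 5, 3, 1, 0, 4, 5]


Look up each index in the dictionary:
  2 -> 'bar'
  5 -> 'test'
  3 -> 'run'
  1 -> 'foo'
  0 -> 'world'
  4 -> 'code'
  5 -> 'test'

Decoded: "bar test run foo world code test"


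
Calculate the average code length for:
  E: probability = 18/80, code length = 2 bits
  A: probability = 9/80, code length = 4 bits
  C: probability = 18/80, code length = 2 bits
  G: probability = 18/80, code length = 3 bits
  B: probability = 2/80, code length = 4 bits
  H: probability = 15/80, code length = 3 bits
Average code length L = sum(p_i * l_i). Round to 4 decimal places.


Weighted contributions p_i * l_i:
  E: (18/80) * 2 = 36/80
  A: (9/80) * 4 = 36/80
  C: (18/80) * 2 = 36/80
  G: (18/80) * 3 = 54/80
  B: (2/80) * 4 = 8/80
  H: (15/80) * 3 = 45/80
Sum = (36 + 36 + 36 + 54 + 8 + 45)/80 = 215/80

L = 215/80 = 2.6875 bits/symbol


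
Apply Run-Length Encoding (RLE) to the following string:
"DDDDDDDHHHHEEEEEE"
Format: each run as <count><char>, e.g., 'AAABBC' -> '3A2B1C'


Scanning runs left to right:
  i=0: run of 'D' x 7 -> '7D'
  i=7: run of 'H' x 4 -> '4H'
  i=11: run of 'E' x 6 -> '6E'

RLE = 7D4H6E


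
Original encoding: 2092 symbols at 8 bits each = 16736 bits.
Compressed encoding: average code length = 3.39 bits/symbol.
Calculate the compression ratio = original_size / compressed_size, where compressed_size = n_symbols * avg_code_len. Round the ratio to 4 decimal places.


original_size = n_symbols * orig_bits = 2092 * 8 = 16736 bits
compressed_size = n_symbols * avg_code_len = 2092 * 3.39 = 7091.88 bits
ratio = original_size / compressed_size = 16736 / 7091.88 = 2.3599

Compression ratio = 2.3599


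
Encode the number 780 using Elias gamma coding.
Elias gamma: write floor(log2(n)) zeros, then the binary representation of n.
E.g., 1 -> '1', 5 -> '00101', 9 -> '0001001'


num_bits = floor(log2(780)) + 1 = 10
leading_zeros = num_bits - 1 = 9
binary(780) = 1100001100

Elias gamma(780) = '000000000' + '1100001100' = 0000000001100001100 (19 bits)


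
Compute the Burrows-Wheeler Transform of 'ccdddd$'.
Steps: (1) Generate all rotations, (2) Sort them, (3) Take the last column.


Rotations (sorted):
  0: $ccdddd -> last char: d
  1: ccdddd$ -> last char: $
  2: cdddd$c -> last char: c
  3: d$ccddd -> last char: d
  4: dd$ccdd -> last char: d
  5: ddd$ccd -> last char: d
  6: dddd$cc -> last char: c


BWT = d$cdddc


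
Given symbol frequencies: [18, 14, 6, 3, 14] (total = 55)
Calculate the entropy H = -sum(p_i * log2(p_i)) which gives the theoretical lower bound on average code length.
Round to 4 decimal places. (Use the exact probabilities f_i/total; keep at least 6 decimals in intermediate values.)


Per-symbol terms -p_i * log2(p_i) with p_i = f_i/55:
  p = 18/55 = 0.327273: log2(p) = -1.611435, -p*log2(p) = 0.527379
  p = 14/55 = 0.254545: log2(p) = -1.974005, -p*log2(p) = 0.502474
  p = 6/55 = 0.109091: log2(p) = -3.196397, -p*log2(p) = 0.348698
  p = 3/55 = 0.054545: log2(p) = -4.196397, -p*log2(p) = 0.228894
  p = 14/55 = 0.254545: log2(p) = -1.974005, -p*log2(p) = 0.502474
H = 0.527379 + 0.502474 + 0.348698 + 0.228894 + 0.502474 = 2.109919

H = 2.1099 bits/symbol


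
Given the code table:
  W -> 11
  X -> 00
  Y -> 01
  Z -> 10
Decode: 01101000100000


Decoding:
01 -> Y
10 -> Z
10 -> Z
00 -> X
10 -> Z
00 -> X
00 -> X


Result: YZZXZXX


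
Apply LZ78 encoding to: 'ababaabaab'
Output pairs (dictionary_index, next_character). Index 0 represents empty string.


LZ78 encoding steps:
Dictionary: {0: ''}
Step 1: w='' (idx 0), next='a' -> output (0, 'a'), add 'a' as idx 1
Step 2: w='' (idx 0), next='b' -> output (0, 'b'), add 'b' as idx 2
Step 3: w='a' (idx 1), next='b' -> output (1, 'b'), add 'ab' as idx 3
Step 4: w='a' (idx 1), next='a' -> output (1, 'a'), add 'aa' as idx 4
Step 5: w='b' (idx 2), next='a' -> output (2, 'a'), add 'ba' as idx 5
Step 6: w='ab' (idx 3), end of input -> output (3, '')


Encoded: [(0, 'a'), (0, 'b'), (1, 'b'), (1, 'a'), (2, 'a'), (3, '')]


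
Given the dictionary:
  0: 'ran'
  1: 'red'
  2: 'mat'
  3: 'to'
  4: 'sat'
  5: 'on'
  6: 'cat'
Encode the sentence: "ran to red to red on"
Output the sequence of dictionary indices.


Look up each word in the dictionary:
  'ran' -> 0
  'to' -> 3
  'red' -> 1
  'to' -> 3
  'red' -> 1
  'on' -> 5

Encoded: [0, 3, 1, 3, 1, 5]


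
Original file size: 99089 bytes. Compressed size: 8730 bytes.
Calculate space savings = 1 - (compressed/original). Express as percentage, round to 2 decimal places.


ratio = compressed/original = 8730/99089 = 0.088103
savings = 1 - ratio = 1 - 0.088103 = 0.911897
as a percentage: 0.911897 * 100 = 91.19%

Space savings = 1 - 8730/99089 = 91.19%


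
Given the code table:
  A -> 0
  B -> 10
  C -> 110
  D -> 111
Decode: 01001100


Decoding:
0 -> A
10 -> B
0 -> A
110 -> C
0 -> A


Result: ABACA


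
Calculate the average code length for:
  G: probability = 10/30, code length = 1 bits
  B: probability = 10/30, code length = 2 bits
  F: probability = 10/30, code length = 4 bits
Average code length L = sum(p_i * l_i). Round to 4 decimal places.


Weighted contributions p_i * l_i:
  G: (10/30) * 1 = 10/30
  B: (10/30) * 2 = 20/30
  F: (10/30) * 4 = 40/30
Sum = (10 + 20 + 40)/30 = 70/30

L = 70/30 = 2.3333 bits/symbol


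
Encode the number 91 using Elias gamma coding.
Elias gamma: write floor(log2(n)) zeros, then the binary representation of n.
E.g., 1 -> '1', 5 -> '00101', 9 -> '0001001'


num_bits = floor(log2(91)) + 1 = 7
leading_zeros = num_bits - 1 = 6
binary(91) = 1011011

Elias gamma(91) = '000000' + '1011011' = 0000001011011 (13 bits)


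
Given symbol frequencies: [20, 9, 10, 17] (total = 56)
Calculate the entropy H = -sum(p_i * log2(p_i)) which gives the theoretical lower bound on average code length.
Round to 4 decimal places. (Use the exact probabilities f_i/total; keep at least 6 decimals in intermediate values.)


Per-symbol terms -p_i * log2(p_i) with p_i = f_i/56:
  p = 20/56 = 0.357143: log2(p) = -1.485427, -p*log2(p) = 0.530510
  p = 9/56 = 0.160714: log2(p) = -2.637430, -p*log2(p) = 0.423873
  p = 10/56 = 0.178571: log2(p) = -2.485427, -p*log2(p) = 0.443826
  p = 17/56 = 0.303571: log2(p) = -1.719892, -p*log2(p) = 0.522110
H = 0.530510 + 0.423873 + 0.443826 + 0.522110 = 1.920319

H = 1.9203 bits/symbol
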